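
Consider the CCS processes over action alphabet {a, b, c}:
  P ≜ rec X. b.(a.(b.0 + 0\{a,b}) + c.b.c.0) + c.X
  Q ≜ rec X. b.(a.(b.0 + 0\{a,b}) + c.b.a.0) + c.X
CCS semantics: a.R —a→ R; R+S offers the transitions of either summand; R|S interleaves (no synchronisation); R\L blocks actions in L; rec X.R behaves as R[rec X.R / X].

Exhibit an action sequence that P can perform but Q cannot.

P's transition system — 6 states:
  u0 = rec X. b.(a.(b.0 + 0\{a,b}) + c.b.c.0) + c.X has moves --b--▸ u1, --c--▸ u0
  u1 = a.(b.0 + 0\{a,b}) + c.b.c.0 has moves --a--▸ u2, --c--▸ u3
  u2 = b.0 + 0\{a,b} has moves --b--▸ u4
  u3 = b.c.0 has moves --b--▸ u5
  u4 = 0 has moves ∅
  u5 = c.0 has moves --c--▸ u4
Q's transition system — 6 states:
  v0 = rec X. b.(a.(b.0 + 0\{a,b}) + c.b.a.0) + c.X has moves --b--▸ v1, --c--▸ v0
  v1 = a.(b.0 + 0\{a,b}) + c.b.a.0 has moves --a--▸ v2, --c--▸ v3
  v2 = b.0 + 0\{a,b} has moves --b--▸ v4
  v3 = b.a.0 has moves --b--▸ v5
  v4 = 0 has moves ∅
  v5 = a.0 has moves --a--▸ v4
Trace ⟨bcbc⟩ through P, begin at {u0}:
  step 1 (b): {u1}
  step 2 (c): {u3}
  step 3 (b): {u5}
  step 4 (c): {u4}
  — P admits the full trace.
Trace ⟨bcbc⟩ through Q, begin at {v0}:
  step 1 (b): {v1}
  step 2 (c): {v3}
  step 3 (b): {v5}
  step 4 (c): ∅  — Q cannot continue

bcbc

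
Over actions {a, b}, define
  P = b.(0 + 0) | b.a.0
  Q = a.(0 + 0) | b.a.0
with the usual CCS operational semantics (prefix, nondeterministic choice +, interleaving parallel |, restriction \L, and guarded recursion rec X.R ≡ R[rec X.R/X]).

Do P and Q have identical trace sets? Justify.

Reachable graph of P (6 states):
  p0 = b.(0 + 0) | b.a.0 → ··b··> p1, ··b··> p2
  p1 = (0 + 0) | b.a.0 → ··b··> p3
  p2 = b.(0 + 0) | a.0 → ··a··> p4, ··b··> p3
  p3 = (0 + 0) | a.0 → ··a··> p5
  p4 = b.(0 + 0) | 0 → ··b··> p5
  p5 = (0 + 0) | 0 → ·
Reachable graph of Q (6 states):
  q0 = a.(0 + 0) | b.a.0 → ··a··> q1, ··b··> q2
  q1 = (0 + 0) | b.a.0 → ··b··> q3
  q2 = a.(0 + 0) | a.0 → ··a··> q3, ··a··> q4
  q3 = (0 + 0) | a.0 → ··a··> q5
  q4 = a.(0 + 0) | 0 → ··a··> q5
  q5 = (0 + 0) | 0 → ·
Executing bb from P (initial set {p0}):
  step 1 (b): {p1, p2}
  step 2 (b): {p3}
  — P admits the full trace.
Executing bb from Q (initial set {q0}):
  step 1 (b): {q2}
  step 2 (b): ∅ (Q stuck)

trace-distinct — witness ⟨bb⟩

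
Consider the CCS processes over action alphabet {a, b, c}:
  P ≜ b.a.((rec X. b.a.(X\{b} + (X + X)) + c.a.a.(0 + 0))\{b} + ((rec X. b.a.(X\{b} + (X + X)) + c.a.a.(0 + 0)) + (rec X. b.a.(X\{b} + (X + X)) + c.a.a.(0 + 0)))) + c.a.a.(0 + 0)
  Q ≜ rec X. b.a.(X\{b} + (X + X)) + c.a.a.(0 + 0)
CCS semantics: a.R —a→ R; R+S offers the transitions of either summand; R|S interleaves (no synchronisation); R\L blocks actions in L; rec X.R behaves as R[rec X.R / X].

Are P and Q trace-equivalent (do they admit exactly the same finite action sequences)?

YES

P's transition system — 9 states:
  u0 = b.a.((rec X. b.a.(X\{b} + (X + X)) + c.a.a.(0 + 0))\{b} + ((rec X. b.a.(X\{b} + (X + X)) + c.a.a.(0 + 0)) + (rec X. b.a.(X\{b} + (X + X)) + c.a.a.(0 + 0)))) + c.a.a.(0 + 0) :: --b--▸ u1, --c--▸ u2
  u1 = a.((rec X. b.a.(X\{b} + (X + X)) + c.a.a.(0 + 0))\{b} + ((rec X. b.a.(X\{b} + (X + X)) + c.a.a.(0 + 0)) + (rec X. b.a.(X\{b} + (X + X)) + c.a.a.(0 + 0)))) :: --a--▸ u3
  u2 = a.a.(0 + 0) :: --a--▸ u4
  u3 = (rec X. b.a.(X\{b} + (X + X)) + c.a.a.(0 + 0))\{b} + ((rec X. b.a.(X\{b} + (X + X)) + c.a.a.(0 + 0)) + (rec X. b.a.(X\{b} + (X + X)) + c.a.a.(0 + 0))) :: --b--▸ u1, --c--▸ u2, --c--▸ u5
  u4 = a.(0 + 0) :: --a--▸ u6
  u5 = (a.a.(0 + 0))\{b} :: --a--▸ u7
  u6 = 0 + 0 :: (no moves)
  u7 = (a.(0 + 0))\{b} :: --a--▸ u8
  u8 = (0 + 0)\{b} :: (no moves)
Q's transition system — 9 states:
  v0 = rec X. b.a.(X\{b} + (X + X)) + c.a.a.(0 + 0) :: --b--▸ v1, --c--▸ v2
  v1 = a.((rec X. b.a.(X\{b} + (X + X)) + c.a.a.(0 + 0))\{b} + ((rec X. b.a.(X\{b} + (X + X)) + c.a.a.(0 + 0)) + (rec X. b.a.(X\{b} + (X + X)) + c.a.a.(0 + 0)))) :: --a--▸ v3
  v2 = a.a.(0 + 0) :: --a--▸ v4
  v3 = (rec X. b.a.(X\{b} + (X + X)) + c.a.a.(0 + 0))\{b} + ((rec X. b.a.(X\{b} + (X + X)) + c.a.a.(0 + 0)) + (rec X. b.a.(X\{b} + (X + X)) + c.a.a.(0 + 0))) :: --b--▸ v1, --c--▸ v2, --c--▸ v5
  v4 = a.(0 + 0) :: --a--▸ v6
  v5 = (a.a.(0 + 0))\{b} :: --a--▸ v7
  v6 = 0 + 0 :: (no moves)
  v7 = (a.(0 + 0))\{b} :: --a--▸ v8
  v8 = (0 + 0)\{b} :: (no moves)
Bisimilarity quotient blocks:
  B0 = {u0, u3, v0, v3}
  B1 = {u1, v1}
  B2 = {u2, u5, v2, v5}
  B3 = {u4, u7, v4, v7}
  B4 = {u6, u8, v6, v8}
u0 ∈ B0, v0 ∈ B0 → same block
Bisimilar ⇒ trace-equivalent.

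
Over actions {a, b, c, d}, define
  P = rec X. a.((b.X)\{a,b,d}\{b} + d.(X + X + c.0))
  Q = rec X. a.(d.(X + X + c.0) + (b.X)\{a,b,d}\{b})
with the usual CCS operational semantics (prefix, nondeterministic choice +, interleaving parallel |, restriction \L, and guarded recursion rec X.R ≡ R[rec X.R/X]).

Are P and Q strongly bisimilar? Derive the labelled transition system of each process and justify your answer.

P's transition system — 4 states:
  m0 = rec X. a.((b.X)\{a,b,d}\{b} + d.(X + X + c.0)) | --a--▸ m1
  m1 = (b.(rec X. a.((b.X)\{a,b,d}\{b} + d.(X + X + c.0))))\{a,b,d}\{b} + d.((rec X. a.((b.X)\{a,b,d}\{b} + d.(X + X + c.0))) + (rec X. a.((b.X)\{a,b,d}\{b} + d.(X + X + c.0))) + c.0) | --d--▸ m2
  m2 = (rec X. a.((b.X)\{a,b,d}\{b} + d.(X + X + c.0))) + (rec X. a.((b.X)\{a,b,d}\{b} + d.(X + X + c.0))) + c.0 | --a--▸ m1, --c--▸ m3
  m3 = 0 | deadlocked
Q's transition system — 4 states:
  n0 = rec X. a.(d.(X + X + c.0) + (b.X)\{a,b,d}\{b}) | --a--▸ n1
  n1 = d.((rec X. a.(d.(X + X + c.0) + (b.X)\{a,b,d}\{b})) + (rec X. a.(d.(X + X + c.0) + (b.X)\{a,b,d}\{b})) + c.0) + (b.(rec X. a.(d.(X + X + c.0) + (b.X)\{a,b,d}\{b})))\{a,b,d}\{b} | --d--▸ n2
  n2 = (rec X. a.(d.(X + X + c.0) + (b.X)\{a,b,d}\{b})) + (rec X. a.(d.(X + X + c.0) + (b.X)\{a,b,d}\{b})) + c.0 | --a--▸ n1, --c--▸ n3
  n3 = 0 | deadlocked
Bisimilarity quotient blocks:
  B0 = {m0, n0}
  B1 = {m1, n1}
  B2 = {m2, n2}
  B3 = {m3, n3}
m0 ∈ B0, n0 ∈ B0 → same block

P ~ Q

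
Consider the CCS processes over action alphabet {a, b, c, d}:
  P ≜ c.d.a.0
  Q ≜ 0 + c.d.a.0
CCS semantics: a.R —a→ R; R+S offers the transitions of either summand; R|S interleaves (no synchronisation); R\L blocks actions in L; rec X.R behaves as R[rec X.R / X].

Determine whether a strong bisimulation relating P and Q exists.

LTS(P): 4 reachable states
  p0 = c.d.a.0 :: —c→ p1
  p1 = d.a.0 :: —d→ p2
  p2 = a.0 :: —a→ p3
  p3 = 0 :: (no moves)
LTS(Q): 4 reachable states
  q0 = 0 + c.d.a.0 :: —c→ q1
  q1 = d.a.0 :: —d→ q2
  q2 = a.0 :: —a→ q3
  q3 = 0 :: (no moves)
Coarsest stable partition (strong bisimilarity classes):
  B0 = {p0, q0}
  B1 = {p1, q1}
  B2 = {p2, q2}
  B3 = {p3, q3}
p0 ∈ B0, q0 ∈ B0 → same block

bisimilar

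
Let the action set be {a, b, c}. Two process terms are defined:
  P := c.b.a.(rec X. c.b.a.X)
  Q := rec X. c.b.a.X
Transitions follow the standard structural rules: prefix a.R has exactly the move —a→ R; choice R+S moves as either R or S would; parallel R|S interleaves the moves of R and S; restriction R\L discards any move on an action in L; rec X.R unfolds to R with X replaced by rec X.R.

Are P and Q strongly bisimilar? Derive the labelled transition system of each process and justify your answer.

YES

Reachable graph of P (4 states):
  m0 = c.b.a.(rec X. c.b.a.X) | --c--▸ m1
  m1 = b.a.(rec X. c.b.a.X) | --b--▸ m2
  m2 = a.(rec X. c.b.a.X) | --a--▸ m3
  m3 = rec X. c.b.a.X | --c--▸ m1
Reachable graph of Q (3 states):
  n0 = rec X. c.b.a.X | --c--▸ n1
  n1 = b.a.(rec X. c.b.a.X) | --b--▸ n2
  n2 = a.(rec X. c.b.a.X) | --a--▸ n0
Coarsest stable partition (strong bisimilarity classes):
  B0 = {m0, m3, n0}
  B1 = {m1, n1}
  B2 = {m2, n2}
m0 ∈ B0, n0 ∈ B0 → same block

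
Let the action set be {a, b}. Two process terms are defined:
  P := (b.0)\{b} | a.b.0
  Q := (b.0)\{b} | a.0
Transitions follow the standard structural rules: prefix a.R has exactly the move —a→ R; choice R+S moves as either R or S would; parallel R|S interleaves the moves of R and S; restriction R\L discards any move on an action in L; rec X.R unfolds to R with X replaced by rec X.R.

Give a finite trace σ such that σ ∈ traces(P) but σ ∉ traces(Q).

ab

Reachable graph of P (3 states):
  u0 = (b.0)\{b} | a.b.0 → ··a··> u1
  u1 = (b.0)\{b} | b.0 → ··b··> u2
  u2 = (b.0)\{b} | 0 → ∅
Reachable graph of Q (2 states):
  v0 = (b.0)\{b} | a.0 → ··a··> v1
  v1 = (b.0)\{b} | 0 → ∅
Trace ⟨ab⟩ through P, begin at {u0}:
  step 1 (a): {u1}
  step 2 (b): {u2}
  P completes σ.
Trace ⟨ab⟩ through Q, begin at {v0}:
  step 1 (a): {v1}
  step 2 (b): ∅  — Q cannot continue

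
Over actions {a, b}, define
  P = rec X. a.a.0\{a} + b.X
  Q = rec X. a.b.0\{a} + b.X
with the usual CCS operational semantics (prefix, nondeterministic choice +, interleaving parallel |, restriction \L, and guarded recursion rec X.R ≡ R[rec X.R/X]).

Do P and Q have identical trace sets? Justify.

LTS(P): 3 reachable states
  p0 = rec X. a.a.0\{a} + b.X | —a→ p1, —b→ p0
  p1 = a.0\{a} | —a→ p2
  p2 = 0\{a} | (no moves)
LTS(Q): 3 reachable states
  q0 = rec X. a.b.0\{a} + b.X | —a→ q1, —b→ q0
  q1 = b.0\{a} | —b→ q2
  q2 = 0\{a} | (no moves)
Executing aa from P (initial set {p0}):
  [1] a ⇒ {p1}
  [2] a ⇒ {p2}
  — P admits the full trace.
Executing aa from Q (initial set {q0}):
  [1] a ⇒ {q1}
  [2] a ⇒ ∅  — Q cannot continue

traces(P) ≠ traces(Q) — witness ⟨aa⟩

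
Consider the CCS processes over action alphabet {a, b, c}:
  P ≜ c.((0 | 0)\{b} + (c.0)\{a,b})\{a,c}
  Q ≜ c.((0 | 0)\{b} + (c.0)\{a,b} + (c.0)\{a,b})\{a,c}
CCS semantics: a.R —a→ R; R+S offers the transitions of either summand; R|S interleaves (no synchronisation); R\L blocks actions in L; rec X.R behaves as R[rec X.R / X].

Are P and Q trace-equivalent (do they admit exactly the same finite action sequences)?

trace-equivalent

Reachable graph of P (2 states):
  m0 = c.((0 | 0)\{b} + (c.0)\{a,b})\{a,c} ⊢ —c→ m1
  m1 = ((0 | 0)\{b} + (c.0)\{a,b})\{a,c} ⊢ deadlocked
Reachable graph of Q (2 states):
  n0 = c.((0 | 0)\{b} + (c.0)\{a,b} + (c.0)\{a,b})\{a,c} ⊢ —c→ n1
  n1 = ((0 | 0)\{b} + (c.0)\{a,b} + (c.0)\{a,b})\{a,c} ⊢ deadlocked
Partition-refinement fixed point:
  B0 = {m0, n0}
  B1 = {m1, n1}
m0 ∈ B0, n0 ∈ B0 → same block
Bisimilar ⇒ trace-equivalent.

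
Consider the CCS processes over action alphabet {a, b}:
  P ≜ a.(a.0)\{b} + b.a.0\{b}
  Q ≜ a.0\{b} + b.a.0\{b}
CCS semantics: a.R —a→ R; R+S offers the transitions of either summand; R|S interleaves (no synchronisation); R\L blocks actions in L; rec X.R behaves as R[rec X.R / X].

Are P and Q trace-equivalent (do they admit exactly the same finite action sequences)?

trace-distinct — witness ⟨aa⟩

LTS(P): 4 reachable states
  p0 = a.(a.0)\{b} + b.a.0\{b} ⊢ --a--▸ p1, --b--▸ p2
  p1 = (a.0)\{b} ⊢ --a--▸ p3
  p2 = a.0\{b} ⊢ --a--▸ p3
  p3 = 0\{b} ⊢ ∅
LTS(Q): 3 reachable states
  q0 = a.0\{b} + b.a.0\{b} ⊢ --a--▸ q1, --b--▸ q2
  q1 = 0\{b} ⊢ ∅
  q2 = a.0\{b} ⊢ --a--▸ q1
Run σ = ⟨aa⟩ on P: start {p0}
  [1] a ⇒ {p1}
  [2] a ⇒ {p3}
  — P admits the full trace.
Run σ = ⟨aa⟩ on Q: start {q0}
  [1] a ⇒ {q1}
  [2] a ⇒ ∅ (Q stuck)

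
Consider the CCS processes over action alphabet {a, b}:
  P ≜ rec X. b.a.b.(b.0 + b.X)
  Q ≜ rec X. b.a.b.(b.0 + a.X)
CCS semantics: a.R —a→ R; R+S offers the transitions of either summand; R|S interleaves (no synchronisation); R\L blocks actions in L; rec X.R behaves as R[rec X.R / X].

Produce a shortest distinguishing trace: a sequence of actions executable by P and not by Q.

LTS(P): 5 reachable states
  m0 = rec X. b.a.b.(b.0 + b.X) :: ··b··> m1
  m1 = a.b.(b.0 + b.(rec X. b.a.b.(b.0 + b.X))) :: ··a··> m2
  m2 = b.(b.0 + b.(rec X. b.a.b.(b.0 + b.X))) :: ··b··> m3
  m3 = b.0 + b.(rec X. b.a.b.(b.0 + b.X)) :: ··b··> m0, ··b··> m4
  m4 = 0 :: deadlocked
LTS(Q): 5 reachable states
  n0 = rec X. b.a.b.(b.0 + a.X) :: ··b··> n1
  n1 = a.b.(b.0 + a.(rec X. b.a.b.(b.0 + a.X))) :: ··a··> n2
  n2 = b.(b.0 + a.(rec X. b.a.b.(b.0 + a.X))) :: ··b··> n3
  n3 = b.0 + a.(rec X. b.a.b.(b.0 + a.X)) :: ··a··> n0, ··b··> n4
  n4 = 0 :: deadlocked
Trace ⟨babbb⟩ through P, begin at {m0}:
  after b @ step 1: {m1}
  after a @ step 2: {m2}
  after b @ step 3: {m3}
  after b @ step 4: {m0, m4}
  after b @ step 5: {m1}
  ✓ P
Trace ⟨babbb⟩ through Q, begin at {n0}:
  after b @ step 1: {n1}
  after a @ step 2: {n2}
  after b @ step 3: {n3}
  after b @ step 4: {n4}
  after b @ step 5: ∅ (Q stuck)

babbb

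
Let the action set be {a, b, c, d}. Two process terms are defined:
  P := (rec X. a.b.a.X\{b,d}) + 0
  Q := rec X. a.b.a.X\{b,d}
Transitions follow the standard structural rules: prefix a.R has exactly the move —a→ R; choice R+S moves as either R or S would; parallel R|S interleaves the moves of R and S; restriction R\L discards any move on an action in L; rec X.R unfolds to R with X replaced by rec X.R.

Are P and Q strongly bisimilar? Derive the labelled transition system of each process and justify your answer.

YES

Reachable graph of P (5 states):
  u0 = (rec X. a.b.a.X\{b,d}) + 0 | ··a··> u1
  u1 = b.a.(rec X. a.b.a.X\{b,d})\{b,d} | ··b··> u2
  u2 = a.(rec X. a.b.a.X\{b,d})\{b,d} | ··a··> u3
  u3 = (rec X. a.b.a.X\{b,d})\{b,d} | ··a··> u4
  u4 = (b.a.(rec X. a.b.a.X\{b,d})\{b,d})\{b,d} | (no moves)
Reachable graph of Q (5 states):
  v0 = rec X. a.b.a.X\{b,d} | ··a··> v1
  v1 = b.a.(rec X. a.b.a.X\{b,d})\{b,d} | ··b··> v2
  v2 = a.(rec X. a.b.a.X\{b,d})\{b,d} | ··a··> v3
  v3 = (rec X. a.b.a.X\{b,d})\{b,d} | ··a··> v4
  v4 = (b.a.(rec X. a.b.a.X\{b,d})\{b,d})\{b,d} | (no moves)
Coarsest stable partition (strong bisimilarity classes):
  B0 = {u0, v0}
  B1 = {u1, v1}
  B2 = {u2, v2}
  B3 = {u3, v3}
  B4 = {u4, v4}
u0 ∈ B0, v0 ∈ B0 → same block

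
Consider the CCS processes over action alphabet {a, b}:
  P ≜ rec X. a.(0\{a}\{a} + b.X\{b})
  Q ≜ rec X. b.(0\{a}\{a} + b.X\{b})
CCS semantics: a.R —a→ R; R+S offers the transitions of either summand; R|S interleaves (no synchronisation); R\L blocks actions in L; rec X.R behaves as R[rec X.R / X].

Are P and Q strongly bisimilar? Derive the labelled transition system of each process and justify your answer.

P's transition system — 4 states:
  p0 = rec X. a.(0\{a}\{a} + b.X\{b}) | ··a··> p1
  p1 = 0\{a}\{a} + b.(rec X. a.(0\{a}\{a} + b.X\{b}))\{b} | ··b··> p2
  p2 = (rec X. a.(0\{a}\{a} + b.X\{b}))\{b} | ··a··> p3
  p3 = (0\{a}\{a} + b.(rec X. a.(0\{a}\{a} + b.X\{b}))\{b})\{b} | ∅
Q's transition system — 3 states:
  q0 = rec X. b.(0\{a}\{a} + b.X\{b}) | ··b··> q1
  q1 = 0\{a}\{a} + b.(rec X. b.(0\{a}\{a} + b.X\{b}))\{b} | ··b··> q2
  q2 = (rec X. b.(0\{a}\{a} + b.X\{b}))\{b} | ∅
Partition-refinement fixed point:
  B0 = {p0}
  B1 = {p1}
  B2 = {p2}
  B3 = {p3, q2}
  B4 = {q0}
  B5 = {q1}
p0 ∈ B0, q0 ∈ B4 → different blocks

P ≁ Q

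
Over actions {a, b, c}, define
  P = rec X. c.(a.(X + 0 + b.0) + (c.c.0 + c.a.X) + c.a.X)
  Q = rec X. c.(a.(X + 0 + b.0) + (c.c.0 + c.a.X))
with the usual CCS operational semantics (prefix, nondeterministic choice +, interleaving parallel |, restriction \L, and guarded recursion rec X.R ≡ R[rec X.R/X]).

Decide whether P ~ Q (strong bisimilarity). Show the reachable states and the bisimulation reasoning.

LTS(P): 6 reachable states
  u0 = rec X. c.(a.(X + 0 + b.0) + (c.c.0 + c.a.X) + c.a.X) :: =c=> u1
  u1 = a.((rec X. c.(a.(X + 0 + b.0) + (c.c.0 + c.a.X) + c.a.X)) + 0 + b.0) + (c.c.0 + c.a.(rec X. c.(a.(X + 0 + b.0) + (c.c.0 + c.a.X) + c.a.X))) + c.a.(rec X. c.(a.(X + 0 + b.0) + (c.c.0 + c.a.X) + c.a.X)) :: =a=> u2, =c=> u3, =c=> u4
  u2 = (rec X. c.(a.(X + 0 + b.0) + (c.c.0 + c.a.X) + c.a.X)) + 0 + b.0 :: =b=> u5, =c=> u1
  u3 = a.(rec X. c.(a.(X + 0 + b.0) + (c.c.0 + c.a.X) + c.a.X)) :: =a=> u0
  u4 = c.0 :: =c=> u5
  u5 = 0 :: ·
LTS(Q): 6 reachable states
  v0 = rec X. c.(a.(X + 0 + b.0) + (c.c.0 + c.a.X)) :: =c=> v1
  v1 = a.((rec X. c.(a.(X + 0 + b.0) + (c.c.0 + c.a.X))) + 0 + b.0) + (c.c.0 + c.a.(rec X. c.(a.(X + 0 + b.0) + (c.c.0 + c.a.X)))) :: =a=> v2, =c=> v3, =c=> v4
  v2 = (rec X. c.(a.(X + 0 + b.0) + (c.c.0 + c.a.X))) + 0 + b.0 :: =b=> v5, =c=> v1
  v3 = a.(rec X. c.(a.(X + 0 + b.0) + (c.c.0 + c.a.X))) :: =a=> v0
  v4 = c.0 :: =c=> v5
  v5 = 0 :: ·
Partition-refinement fixed point:
  B0 = {u0, v0}
  B1 = {u1, v1}
  B2 = {u2, v2}
  B3 = {u5, v5}
  B4 = {u3, v3}
  B5 = {u4, v4}
u0 ∈ B0, v0 ∈ B0 → same block

YES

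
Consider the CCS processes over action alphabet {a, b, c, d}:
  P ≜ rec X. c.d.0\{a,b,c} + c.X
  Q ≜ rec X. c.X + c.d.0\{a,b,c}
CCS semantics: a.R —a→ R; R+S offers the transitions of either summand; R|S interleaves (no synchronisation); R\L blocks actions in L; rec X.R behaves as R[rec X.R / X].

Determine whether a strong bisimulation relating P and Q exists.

LTS(P): 3 reachable states
  u0 = rec X. c.d.0\{a,b,c} + c.X :: =c=> u0, =c=> u1
  u1 = d.0\{a,b,c} :: =d=> u2
  u2 = 0\{a,b,c} :: ∅
LTS(Q): 3 reachable states
  v0 = rec X. c.X + c.d.0\{a,b,c} :: =c=> v0, =c=> v1
  v1 = d.0\{a,b,c} :: =d=> v2
  v2 = 0\{a,b,c} :: ∅
Partition-refinement fixed point:
  B0 = {u0, v0}
  B1 = {u1, v1}
  B2 = {u2, v2}
u0 ∈ B0, v0 ∈ B0 → same block

P ~ Q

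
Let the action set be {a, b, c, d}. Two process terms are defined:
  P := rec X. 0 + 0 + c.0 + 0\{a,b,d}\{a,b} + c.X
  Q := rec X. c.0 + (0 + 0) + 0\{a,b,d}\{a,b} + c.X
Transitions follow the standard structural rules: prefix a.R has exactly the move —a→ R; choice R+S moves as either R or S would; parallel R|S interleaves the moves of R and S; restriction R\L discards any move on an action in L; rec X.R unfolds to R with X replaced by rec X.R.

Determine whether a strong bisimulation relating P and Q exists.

P's transition system — 2 states:
  u0 = rec X. 0 + 0 + c.0 + 0\{a,b,d}\{a,b} + c.X | -c-> u0, -c-> u1
  u1 = 0 | stopped
Q's transition system — 2 states:
  v0 = rec X. c.0 + (0 + 0) + 0\{a,b,d}\{a,b} + c.X | -c-> v0, -c-> v1
  v1 = 0 | stopped
Coarsest stable partition (strong bisimilarity classes):
  B0 = {u0, v0}
  B1 = {u1, v1}
u0 ∈ B0, v0 ∈ B0 → same block

P ~ Q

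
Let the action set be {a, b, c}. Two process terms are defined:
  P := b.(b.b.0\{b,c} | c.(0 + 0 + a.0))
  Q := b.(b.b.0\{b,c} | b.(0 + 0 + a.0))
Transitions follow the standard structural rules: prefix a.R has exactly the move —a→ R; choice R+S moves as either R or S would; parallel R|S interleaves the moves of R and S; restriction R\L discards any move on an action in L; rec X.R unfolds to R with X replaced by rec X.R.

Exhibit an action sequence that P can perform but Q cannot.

bc

P's transition system — 10 states:
  m0 = b.(b.b.0\{b,c} | c.(0 + 0 + a.0)) → --b--▸ m1
  m1 = b.b.0\{b,c} | c.(0 + 0 + a.0) → --b--▸ m2, --c--▸ m3
  m2 = b.0\{b,c} | c.(0 + 0 + a.0) → --b--▸ m4, --c--▸ m5
  m3 = b.b.0\{b,c} | (0 + 0 + a.0) → --a--▸ m6, --b--▸ m5
  m4 = 0\{b,c} | c.(0 + 0 + a.0) → --c--▸ m7
  m5 = b.0\{b,c} | (0 + 0 + a.0) → --a--▸ m8, --b--▸ m7
  m6 = b.b.0\{b,c} | 0 → --b--▸ m8
  m7 = 0\{b,c} | (0 + 0 + a.0) → --a--▸ m9
  m8 = b.0\{b,c} | 0 → --b--▸ m9
  m9 = 0\{b,c} | 0 → stopped
Q's transition system — 10 states:
  n0 = b.(b.b.0\{b,c} | b.(0 + 0 + a.0)) → --b--▸ n1
  n1 = b.b.0\{b,c} | b.(0 + 0 + a.0) → --b--▸ n2, --b--▸ n3
  n2 = b.0\{b,c} | b.(0 + 0 + a.0) → --b--▸ n4, --b--▸ n5
  n3 = b.b.0\{b,c} | (0 + 0 + a.0) → --a--▸ n6, --b--▸ n5
  n4 = 0\{b,c} | b.(0 + 0 + a.0) → --b--▸ n7
  n5 = b.0\{b,c} | (0 + 0 + a.0) → --a--▸ n8, --b--▸ n7
  n6 = b.b.0\{b,c} | 0 → --b--▸ n8
  n7 = 0\{b,c} | (0 + 0 + a.0) → --a--▸ n9
  n8 = b.0\{b,c} | 0 → --b--▸ n9
  n9 = 0\{b,c} | 0 → stopped
Run σ = ⟨bc⟩ on P: start {m0}
  [1] b ⇒ {m1}
  [2] c ⇒ {m3}
  P completes σ.
Run σ = ⟨bc⟩ on Q: start {n0}
  [1] b ⇒ {n1}
  [2] c ⇒ ∅  — Q cannot continue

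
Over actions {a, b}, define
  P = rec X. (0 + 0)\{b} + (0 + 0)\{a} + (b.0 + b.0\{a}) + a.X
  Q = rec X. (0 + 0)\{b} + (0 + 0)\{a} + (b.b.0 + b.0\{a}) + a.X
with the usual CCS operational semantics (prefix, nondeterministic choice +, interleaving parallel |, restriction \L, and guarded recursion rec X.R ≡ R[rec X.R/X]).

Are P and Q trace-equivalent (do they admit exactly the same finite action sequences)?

traces(P) ≠ traces(Q) — witness ⟨bb⟩

LTS(P): 3 reachable states
  p0 = rec X. (0 + 0)\{b} + (0 + 0)\{a} + (b.0 + b.0\{a}) + a.X :: —a→ p0, —b→ p1, —b→ p2
  p1 = 0 :: ·
  p2 = 0\{a} :: ·
LTS(Q): 4 reachable states
  q0 = rec X. (0 + 0)\{b} + (0 + 0)\{a} + (b.b.0 + b.0\{a}) + a.X :: —a→ q0, —b→ q1, —b→ q2
  q1 = 0\{a} :: ·
  q2 = b.0 :: —b→ q3
  q3 = 0 :: ·
Trace ⟨bb⟩ through Q, begin at {q0}:
  step 1 (b): {q1, q2}
  step 2 (b): {q3}
  Q completes σ.
Trace ⟨bb⟩ through P, begin at {p0}:
  step 1 (b): {p1, p2}
  step 2 (b): ∅ (P stuck)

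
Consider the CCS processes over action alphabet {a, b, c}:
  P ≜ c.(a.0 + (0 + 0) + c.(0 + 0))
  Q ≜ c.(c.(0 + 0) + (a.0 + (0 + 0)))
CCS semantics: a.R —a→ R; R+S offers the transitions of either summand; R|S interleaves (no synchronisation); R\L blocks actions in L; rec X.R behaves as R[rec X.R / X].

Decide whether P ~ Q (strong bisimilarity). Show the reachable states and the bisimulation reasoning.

YES

LTS(P): 4 reachable states
  m0 = c.(a.0 + (0 + 0) + c.(0 + 0)) ⊢ --c--▸ m1
  m1 = a.0 + (0 + 0) + c.(0 + 0) ⊢ --a--▸ m2, --c--▸ m3
  m2 = 0 ⊢ ∅
  m3 = 0 + 0 ⊢ ∅
LTS(Q): 4 reachable states
  n0 = c.(c.(0 + 0) + (a.0 + (0 + 0))) ⊢ --c--▸ n1
  n1 = c.(0 + 0) + (a.0 + (0 + 0)) ⊢ --a--▸ n2, --c--▸ n3
  n2 = 0 ⊢ ∅
  n3 = 0 + 0 ⊢ ∅
Partition-refinement fixed point:
  B0 = {m0, n0}
  B1 = {m1, n1}
  B2 = {m2, m3, n2, n3}
m0 ∈ B0, n0 ∈ B0 → same block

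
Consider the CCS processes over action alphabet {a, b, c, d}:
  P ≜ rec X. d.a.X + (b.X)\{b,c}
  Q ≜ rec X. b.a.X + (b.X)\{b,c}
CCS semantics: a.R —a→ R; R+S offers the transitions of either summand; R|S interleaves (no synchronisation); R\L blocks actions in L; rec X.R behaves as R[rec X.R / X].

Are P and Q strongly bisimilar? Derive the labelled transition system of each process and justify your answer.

P's transition system — 2 states:
  s0 = rec X. d.a.X + (b.X)\{b,c} → --d--▸ s1
  s1 = a.(rec X. d.a.X + (b.X)\{b,c}) → --a--▸ s0
Q's transition system — 2 states:
  t0 = rec X. b.a.X + (b.X)\{b,c} → --b--▸ t1
  t1 = a.(rec X. b.a.X + (b.X)\{b,c}) → --a--▸ t0
Bisimilarity quotient blocks:
  B0 = {s0}
  B1 = {s1}
  B2 = {t0}
  B3 = {t1}
s0 ∈ B0, t0 ∈ B2 → different blocks

NO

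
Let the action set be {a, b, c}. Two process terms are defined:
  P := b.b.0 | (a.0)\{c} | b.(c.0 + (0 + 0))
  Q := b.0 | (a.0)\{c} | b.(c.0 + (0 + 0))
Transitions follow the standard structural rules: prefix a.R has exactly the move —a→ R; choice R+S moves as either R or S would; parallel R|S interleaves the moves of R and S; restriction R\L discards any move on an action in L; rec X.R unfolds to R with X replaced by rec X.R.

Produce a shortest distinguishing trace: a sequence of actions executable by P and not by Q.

bbb

P's transition system — 18 states:
  p0 = b.b.0 | (a.0)\{c} | b.(c.0 + (0 + 0)) → --a--▸ p1, --b--▸ p2, --b--▸ p3
  p1 = b.b.0 | 0\{c} | b.(c.0 + (0 + 0)) → --b--▸ p4, --b--▸ p5
  p2 = b.0 | (a.0)\{c} | b.(c.0 + (0 + 0)) → --a--▸ p4, --b--▸ p6, --b--▸ p7
  p3 = b.b.0 | (a.0)\{c} | (c.0 + (0 + 0)) → --a--▸ p5, --b--▸ p7, --c--▸ p8
  p4 = b.0 | 0\{c} | b.(c.0 + (0 + 0)) → --b--▸ p10, --b--▸ p9
  p5 = b.b.0 | 0\{c} | (c.0 + (0 + 0)) → --b--▸ p10, --c--▸ p11
  p6 = 0 | (a.0)\{c} | b.(c.0 + (0 + 0)) → --a--▸ p9, --b--▸ p12
  p7 = b.0 | (a.0)\{c} | (c.0 + (0 + 0)) → --a--▸ p10, --b--▸ p12, --c--▸ p13
  p8 = b.b.0 | (a.0)\{c} | 0 → --a--▸ p11, --b--▸ p13
  p9 = 0 | 0\{c} | b.(c.0 + (0 + 0)) → --b--▸ p14
  p10 = b.0 | 0\{c} | (c.0 + (0 + 0)) → --b--▸ p14, --c--▸ p15
  p11 = b.b.0 | 0\{c} | 0 → --b--▸ p15
  p12 = 0 | (a.0)\{c} | (c.0 + (0 + 0)) → --a--▸ p14, --c--▸ p16
  p13 = b.0 | (a.0)\{c} | 0 → --a--▸ p15, --b--▸ p16
  p14 = 0 | 0\{c} | (c.0 + (0 + 0)) → --c--▸ p17
  p15 = b.0 | 0\{c} | 0 → --b--▸ p17
  p16 = 0 | (a.0)\{c} | 0 → --a--▸ p17
  p17 = 0 | 0\{c} | 0 → ∅
Q's transition system — 12 states:
  q0 = b.0 | (a.0)\{c} | b.(c.0 + (0 + 0)) → --a--▸ q1, --b--▸ q2, --b--▸ q3
  q1 = b.0 | 0\{c} | b.(c.0 + (0 + 0)) → --b--▸ q4, --b--▸ q5
  q2 = 0 | (a.0)\{c} | b.(c.0 + (0 + 0)) → --a--▸ q4, --b--▸ q6
  q3 = b.0 | (a.0)\{c} | (c.0 + (0 + 0)) → --a--▸ q5, --b--▸ q6, --c--▸ q7
  q4 = 0 | 0\{c} | b.(c.0 + (0 + 0)) → --b--▸ q8
  q5 = b.0 | 0\{c} | (c.0 + (0 + 0)) → --b--▸ q8, --c--▸ q9
  q6 = 0 | (a.0)\{c} | (c.0 + (0 + 0)) → --a--▸ q8, --c--▸ q10
  q7 = b.0 | (a.0)\{c} | 0 → --a--▸ q9, --b--▸ q10
  q8 = 0 | 0\{c} | (c.0 + (0 + 0)) → --c--▸ q11
  q9 = b.0 | 0\{c} | 0 → --b--▸ q11
  q10 = 0 | (a.0)\{c} | 0 → --a--▸ q11
  q11 = 0 | 0\{c} | 0 → ∅
Trace ⟨bbb⟩ through P, begin at {p0}:
  [1] b ⇒ {p2, p3}
  [2] b ⇒ {p6, p7}
  [3] b ⇒ {p12}
  P completes σ.
Trace ⟨bbb⟩ through Q, begin at {q0}:
  [1] b ⇒ {q2, q3}
  [2] b ⇒ {q6}
  [3] b ⇒ no successor for Q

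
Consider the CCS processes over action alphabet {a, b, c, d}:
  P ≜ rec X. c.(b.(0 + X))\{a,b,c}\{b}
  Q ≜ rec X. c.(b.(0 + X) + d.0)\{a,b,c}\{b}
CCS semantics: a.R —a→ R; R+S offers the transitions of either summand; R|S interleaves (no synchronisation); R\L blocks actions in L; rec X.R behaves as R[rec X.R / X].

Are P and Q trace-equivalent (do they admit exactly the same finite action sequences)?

Reachable graph of P (2 states):
  m0 = rec X. c.(b.(0 + X))\{a,b,c}\{b} has moves ··c··> m1
  m1 = (b.(0 + (rec X. c.(b.(0 + X))\{a,b,c}\{b})))\{a,b,c}\{b} has moves (no moves)
Reachable graph of Q (3 states):
  n0 = rec X. c.(b.(0 + X) + d.0)\{a,b,c}\{b} has moves ··c··> n1
  n1 = (b.(0 + (rec X. c.(b.(0 + X) + d.0)\{a,b,c}\{b})) + d.0)\{a,b,c}\{b} has moves ··d··> n2
  n2 = 0\{a,b,c}\{b} has moves (no moves)
Run σ = ⟨cd⟩ on Q: start {n0}
  step 1 (c): {n1}
  step 2 (d): {n2}
  ✓ Q
Run σ = ⟨cd⟩ on P: start {m0}
  step 1 (c): {m1}
  step 2 (d): ∅ (P stuck)

traces(P) ≠ traces(Q) — witness ⟨cd⟩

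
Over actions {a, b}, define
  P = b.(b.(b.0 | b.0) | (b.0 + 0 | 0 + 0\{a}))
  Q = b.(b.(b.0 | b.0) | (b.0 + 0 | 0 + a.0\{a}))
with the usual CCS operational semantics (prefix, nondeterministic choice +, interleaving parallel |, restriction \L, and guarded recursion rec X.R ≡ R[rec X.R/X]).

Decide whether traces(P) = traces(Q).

traces(P) ≠ traces(Q) — witness ⟨ba⟩

Reachable graph of P (11 states):
  m0 = b.(b.(b.0 | b.0) | (b.0 + 0 | 0 + 0\{a})) has moves ··b··> m1
  m1 = b.(b.0 | b.0) | (b.0 + 0 | 0 + 0\{a}) has moves ··b··> m2, ··b··> m3
  m2 = b.(b.0 | b.0) | 0 has moves ··b··> m4
  m3 = b.0 | b.0 | (b.0 + 0 | 0 + 0\{a}) has moves ··b··> m4, ··b··> m5, ··b··> m6
  m4 = b.0 | b.0 | 0 has moves ··b··> m7, ··b··> m8
  m5 = 0 | b.0 | (b.0 + 0 | 0 + 0\{a}) has moves ··b··> m7, ··b··> m9
  m6 = b.0 | 0 | (b.0 + 0 | 0 + 0\{a}) has moves ··b··> m8, ··b··> m9
  m7 = 0 | b.0 | 0 has moves ··b··> m10
  m8 = b.0 | 0 | 0 has moves ··b··> m10
  m9 = 0 | 0 | (b.0 + 0 | 0 + 0\{a}) has moves ··b··> m10
  m10 = 0 | 0 | 0 has moves (no moves)
Reachable graph of Q (16 states):
  n0 = b.(b.(b.0 | b.0) | (b.0 + 0 | 0 + a.0\{a})) has moves ··b··> n1
  n1 = b.(b.0 | b.0) | (b.0 + 0 | 0 + a.0\{a}) has moves ··a··> n2, ··b··> n3, ··b··> n4
  n2 = b.(b.0 | b.0) | 0\{a} has moves ··b··> n5
  n3 = b.(b.0 | b.0) | 0 has moves ··b··> n6
  n4 = b.0 | b.0 | (b.0 + 0 | 0 + a.0\{a}) has moves ··a··> n5, ··b··> n6, ··b··> n7, ··b··> n8
  n5 = b.0 | b.0 | 0\{a} has moves ··b··> n10, ··b··> n9
  n6 = b.0 | b.0 | 0 has moves ··b··> n11, ··b··> n12
  n7 = 0 | b.0 | (b.0 + 0 | 0 + a.0\{a}) has moves ··a··> n9, ··b··> n11, ··b··> n13
  n8 = b.0 | 0 | (b.0 + 0 | 0 + a.0\{a}) has moves ··a··> n10, ··b··> n12, ··b··> n13
  n9 = 0 | b.0 | 0\{a} has moves ··b··> n14
  n10 = b.0 | 0 | 0\{a} has moves ··b··> n14
  n11 = 0 | b.0 | 0 has moves ··b··> n15
  n12 = b.0 | 0 | 0 has moves ··b··> n15
  n13 = 0 | 0 | (b.0 + 0 | 0 + a.0\{a}) has moves ··a··> n14, ··b··> n15
  n14 = 0 | 0 | 0\{a} has moves (no moves)
  n15 = 0 | 0 | 0 has moves (no moves)
Run σ = ⟨ba⟩ on Q: start {n0}
  step 1 (b): {n1}
  step 2 (a): {n2}
  — Q admits the full trace.
Run σ = ⟨ba⟩ on P: start {m0}
  step 1 (b): {m1}
  step 2 (a): ∅  — P cannot continue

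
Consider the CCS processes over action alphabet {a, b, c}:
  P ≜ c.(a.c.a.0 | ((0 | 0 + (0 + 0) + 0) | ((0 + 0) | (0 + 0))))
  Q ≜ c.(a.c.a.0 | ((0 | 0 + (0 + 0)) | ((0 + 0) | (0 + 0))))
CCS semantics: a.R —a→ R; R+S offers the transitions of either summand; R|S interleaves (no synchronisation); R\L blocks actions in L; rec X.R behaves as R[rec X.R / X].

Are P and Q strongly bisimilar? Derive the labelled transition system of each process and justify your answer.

bisimilar

Reachable graph of P (5 states):
  u0 = c.(a.c.a.0 | ((0 | 0 + (0 + 0) + 0) | ((0 + 0) | (0 + 0)))) | =c=> u1
  u1 = a.c.a.0 | ((0 | 0 + (0 + 0) + 0) | ((0 + 0) | (0 + 0))) | =a=> u2
  u2 = c.a.0 | ((0 | 0 + (0 + 0) + 0) | ((0 + 0) | (0 + 0))) | =c=> u3
  u3 = a.0 | ((0 | 0 + (0 + 0) + 0) | ((0 + 0) | (0 + 0))) | =a=> u4
  u4 = 0 | ((0 | 0 + (0 + 0) + 0) | ((0 + 0) | (0 + 0))) | stopped
Reachable graph of Q (5 states):
  v0 = c.(a.c.a.0 | ((0 | 0 + (0 + 0)) | ((0 + 0) | (0 + 0)))) | =c=> v1
  v1 = a.c.a.0 | ((0 | 0 + (0 + 0)) | ((0 + 0) | (0 + 0))) | =a=> v2
  v2 = c.a.0 | ((0 | 0 + (0 + 0)) | ((0 + 0) | (0 + 0))) | =c=> v3
  v3 = a.0 | ((0 | 0 + (0 + 0)) | ((0 + 0) | (0 + 0))) | =a=> v4
  v4 = 0 | ((0 | 0 + (0 + 0)) | ((0 + 0) | (0 + 0))) | stopped
Partition-refinement fixed point:
  B0 = {u0, v0}
  B1 = {u1, v1}
  B2 = {u2, v2}
  B3 = {u3, v3}
  B4 = {u4, v4}
u0 ∈ B0, v0 ∈ B0 → same block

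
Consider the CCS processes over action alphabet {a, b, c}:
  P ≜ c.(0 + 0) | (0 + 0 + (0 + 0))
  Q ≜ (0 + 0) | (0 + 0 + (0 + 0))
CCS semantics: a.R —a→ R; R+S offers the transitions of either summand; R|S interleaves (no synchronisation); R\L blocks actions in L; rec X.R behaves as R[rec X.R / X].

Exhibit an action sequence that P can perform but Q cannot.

Reachable graph of P (2 states):
  s0 = c.(0 + 0) | (0 + 0 + (0 + 0)) has moves --c--▸ s1
  s1 = (0 + 0) | (0 + 0 + (0 + 0)) has moves stopped
Reachable graph of Q (1 states):
  t0 = (0 + 0) | (0 + 0 + (0 + 0)) has moves stopped
Executing c from P (initial set {s0}):
  step 1 (c): {s1}
  P completes σ.
Executing c from Q (initial set {t0}):
  step 1 (c): ∅ (Q stuck)

c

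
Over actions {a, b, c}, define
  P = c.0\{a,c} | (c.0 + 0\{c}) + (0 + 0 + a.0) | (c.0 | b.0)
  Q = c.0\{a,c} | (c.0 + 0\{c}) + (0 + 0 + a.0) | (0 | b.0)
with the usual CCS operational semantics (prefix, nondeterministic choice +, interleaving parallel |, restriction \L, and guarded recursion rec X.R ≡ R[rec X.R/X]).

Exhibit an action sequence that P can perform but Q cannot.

LTS(P): 11 reachable states
  m0 = c.0\{a,c} | (c.0 + 0\{c}) + (0 + 0 + a.0) | (c.0 | b.0) → —a→ m1, —b→ m2, —c→ m3, —c→ m4, —c→ m5
  m1 = 0 | (c.0 | b.0) → —b→ m6, —c→ m7
  m2 = (0 + 0 + a.0) | (c.0 | 0) → —a→ m6, —c→ m8
  m3 = (0 + 0 + a.0) | (0 | b.0) → —a→ m7, —b→ m8
  m4 = 0\{a,c} | (c.0 + 0\{c}) → —c→ m9
  m5 = c.0\{a,c} | 0 → —c→ m9
  m6 = 0 | (c.0 | 0) → —c→ m10
  m7 = 0 | (0 | b.0) → —b→ m10
  m8 = (0 + 0 + a.0) | (0 | 0) → —a→ m10
  m9 = 0\{a,c} | 0 → stopped
  m10 = 0 | (0 | 0) → stopped
LTS(Q): 7 reachable states
  n0 = c.0\{a,c} | (c.0 + 0\{c}) + (0 + 0 + a.0) | (0 | b.0) → —a→ n1, —b→ n2, —c→ n3, —c→ n4
  n1 = 0 | (0 | b.0) → —b→ n5
  n2 = (0 + 0 + a.0) | (0 | 0) → —a→ n5
  n3 = 0\{a,c} | (c.0 + 0\{c}) → —c→ n6
  n4 = c.0\{a,c} | 0 → —c→ n6
  n5 = 0 | (0 | 0) → stopped
  n6 = 0\{a,c} | 0 → stopped
Run σ = ⟨ac⟩ on P: start {m0}
  [1] a ⇒ {m1}
  [2] c ⇒ {m7}
  P completes σ.
Run σ = ⟨ac⟩ on Q: start {n0}
  [1] a ⇒ {n1}
  [2] c ⇒ ∅ (Q stuck)

ac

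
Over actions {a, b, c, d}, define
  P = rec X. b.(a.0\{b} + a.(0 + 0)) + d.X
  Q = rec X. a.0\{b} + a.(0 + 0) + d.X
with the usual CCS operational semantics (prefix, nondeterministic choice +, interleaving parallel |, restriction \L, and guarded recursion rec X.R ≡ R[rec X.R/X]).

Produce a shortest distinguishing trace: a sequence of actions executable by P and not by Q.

b

P's transition system — 4 states:
  u0 = rec X. b.(a.0\{b} + a.(0 + 0)) + d.X :: -b-> u1, -d-> u0
  u1 = a.0\{b} + a.(0 + 0) :: -a-> u2, -a-> u3
  u2 = 0 + 0 :: (no moves)
  u3 = 0\{b} :: (no moves)
Q's transition system — 3 states:
  v0 = rec X. a.0\{b} + a.(0 + 0) + d.X :: -a-> v1, -a-> v2, -d-> v0
  v1 = 0 + 0 :: (no moves)
  v2 = 0\{b} :: (no moves)
Run σ = ⟨b⟩ on P: start {u0}
  step 1 (b): {u1}
  ✓ P
Run σ = ⟨b⟩ on Q: start {v0}
  step 1 (b): no successor for Q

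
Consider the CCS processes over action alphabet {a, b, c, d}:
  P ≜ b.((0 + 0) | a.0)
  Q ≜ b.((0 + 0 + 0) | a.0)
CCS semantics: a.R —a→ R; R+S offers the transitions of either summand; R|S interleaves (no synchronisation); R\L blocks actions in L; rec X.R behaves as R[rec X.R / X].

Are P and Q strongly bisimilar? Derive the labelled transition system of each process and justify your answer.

YES

P's transition system — 3 states:
  u0 = b.((0 + 0) | a.0) | =b=> u1
  u1 = (0 + 0) | a.0 | =a=> u2
  u2 = (0 + 0) | 0 | ·
Q's transition system — 3 states:
  v0 = b.((0 + 0 + 0) | a.0) | =b=> v1
  v1 = (0 + 0 + 0) | a.0 | =a=> v2
  v2 = (0 + 0 + 0) | 0 | ·
Bisimilarity quotient blocks:
  B0 = {u0, v0}
  B1 = {u1, v1}
  B2 = {u2, v2}
u0 ∈ B0, v0 ∈ B0 → same block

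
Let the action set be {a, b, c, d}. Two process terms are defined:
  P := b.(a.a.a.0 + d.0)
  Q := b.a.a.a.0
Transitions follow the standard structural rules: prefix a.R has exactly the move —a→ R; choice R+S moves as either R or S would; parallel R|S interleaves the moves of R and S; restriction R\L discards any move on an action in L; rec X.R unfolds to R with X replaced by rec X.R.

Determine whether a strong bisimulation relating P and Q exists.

NO

LTS(P): 5 reachable states
  s0 = b.(a.a.a.0 + d.0) has moves =b=> s1
  s1 = a.a.a.0 + d.0 has moves =a=> s2, =d=> s3
  s2 = a.a.0 has moves =a=> s4
  s3 = 0 has moves deadlocked
  s4 = a.0 has moves =a=> s3
LTS(Q): 5 reachable states
  t0 = b.a.a.a.0 has moves =b=> t1
  t1 = a.a.a.0 has moves =a=> t2
  t2 = a.a.0 has moves =a=> t3
  t3 = a.0 has moves =a=> t4
  t4 = 0 has moves deadlocked
Bisimilarity quotient blocks:
  B0 = {s0}
  B1 = {s1}
  B2 = {s2, t2}
  B3 = {s4, t3}
  B4 = {s3, t4}
  B5 = {t0}
  B6 = {t1}
s0 ∈ B0, t0 ∈ B5 → different blocks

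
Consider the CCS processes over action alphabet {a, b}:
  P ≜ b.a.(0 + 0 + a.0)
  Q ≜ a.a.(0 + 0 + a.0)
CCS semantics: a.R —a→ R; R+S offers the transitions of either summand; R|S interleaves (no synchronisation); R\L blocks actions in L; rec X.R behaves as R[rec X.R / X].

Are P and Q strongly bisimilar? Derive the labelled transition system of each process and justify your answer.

LTS(P): 4 reachable states
  s0 = b.a.(0 + 0 + a.0) :: --b--▸ s1
  s1 = a.(0 + 0 + a.0) :: --a--▸ s2
  s2 = 0 + 0 + a.0 :: --a--▸ s3
  s3 = 0 :: ∅
LTS(Q): 4 reachable states
  t0 = a.a.(0 + 0 + a.0) :: --a--▸ t1
  t1 = a.(0 + 0 + a.0) :: --a--▸ t2
  t2 = 0 + 0 + a.0 :: --a--▸ t3
  t3 = 0 :: ∅
Bisimilarity quotient blocks:
  B0 = {s0}
  B1 = {s1, t1}
  B2 = {s2, t2}
  B3 = {s3, t3}
  B4 = {t0}
s0 ∈ B0, t0 ∈ B4 → different blocks

NO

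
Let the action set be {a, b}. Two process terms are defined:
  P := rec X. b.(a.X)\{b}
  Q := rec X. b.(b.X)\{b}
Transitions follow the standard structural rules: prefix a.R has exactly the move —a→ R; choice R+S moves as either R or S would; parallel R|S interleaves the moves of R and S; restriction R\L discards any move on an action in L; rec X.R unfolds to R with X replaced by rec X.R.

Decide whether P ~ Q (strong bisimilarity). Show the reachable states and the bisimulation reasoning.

P ≁ Q

LTS(P): 3 reachable states
  p0 = rec X. b.(a.X)\{b} | —b→ p1
  p1 = (a.(rec X. b.(a.X)\{b}))\{b} | —a→ p2
  p2 = (rec X. b.(a.X)\{b})\{b} | stopped
LTS(Q): 2 reachable states
  q0 = rec X. b.(b.X)\{b} | —b→ q1
  q1 = (b.(rec X. b.(b.X)\{b}))\{b} | stopped
Bisimilarity quotient blocks:
  B0 = {p0}
  B1 = {p1}
  B2 = {p2, q1}
  B3 = {q0}
p0 ∈ B0, q0 ∈ B3 → different blocks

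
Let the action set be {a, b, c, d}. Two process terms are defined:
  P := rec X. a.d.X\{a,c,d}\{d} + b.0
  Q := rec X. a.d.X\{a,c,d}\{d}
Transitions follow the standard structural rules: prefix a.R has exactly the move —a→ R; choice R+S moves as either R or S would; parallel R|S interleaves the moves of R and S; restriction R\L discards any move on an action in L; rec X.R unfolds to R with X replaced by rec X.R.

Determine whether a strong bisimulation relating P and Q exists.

LTS(P): 5 reachable states
  p0 = rec X. a.d.X\{a,c,d}\{d} + b.0 ⊢ ··a··> p1, ··b··> p2
  p1 = d.(rec X. a.d.X\{a,c,d}\{d} + b.0)\{a,c,d}\{d} ⊢ ··d··> p3
  p2 = 0 ⊢ deadlocked
  p3 = (rec X. a.d.X\{a,c,d}\{d} + b.0)\{a,c,d}\{d} ⊢ ··b··> p4
  p4 = 0\{a,c,d}\{d} ⊢ deadlocked
LTS(Q): 3 reachable states
  q0 = rec X. a.d.X\{a,c,d}\{d} ⊢ ··a··> q1
  q1 = d.(rec X. a.d.X\{a,c,d}\{d})\{a,c,d}\{d} ⊢ ··d··> q2
  q2 = (rec X. a.d.X\{a,c,d}\{d})\{a,c,d}\{d} ⊢ deadlocked
Coarsest stable partition (strong bisimilarity classes):
  B0 = {p0}
  B1 = {p2, p4, q2}
  B2 = {p1}
  B3 = {p3}
  B4 = {q0}
  B5 = {q1}
p0 ∈ B0, q0 ∈ B4 → different blocks

P ≁ Q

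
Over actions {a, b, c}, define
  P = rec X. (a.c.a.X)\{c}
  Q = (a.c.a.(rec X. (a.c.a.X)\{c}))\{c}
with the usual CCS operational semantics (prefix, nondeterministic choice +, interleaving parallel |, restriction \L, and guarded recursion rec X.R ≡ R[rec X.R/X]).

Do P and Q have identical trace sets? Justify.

LTS(P): 2 reachable states
  u0 = rec X. (a.c.a.X)\{c} → ··a··> u1
  u1 = (c.a.(rec X. (a.c.a.X)\{c}))\{c} → ·
LTS(Q): 2 reachable states
  v0 = (a.c.a.(rec X. (a.c.a.X)\{c}))\{c} → ··a··> v1
  v1 = (c.a.(rec X. (a.c.a.X)\{c}))\{c} → ·
Coarsest stable partition (strong bisimilarity classes):
  B0 = {u0, v0}
  B1 = {u1, v1}
u0 ∈ B0, v0 ∈ B0 → same block
Bisimilar ⇒ trace-equivalent.

trace-equivalent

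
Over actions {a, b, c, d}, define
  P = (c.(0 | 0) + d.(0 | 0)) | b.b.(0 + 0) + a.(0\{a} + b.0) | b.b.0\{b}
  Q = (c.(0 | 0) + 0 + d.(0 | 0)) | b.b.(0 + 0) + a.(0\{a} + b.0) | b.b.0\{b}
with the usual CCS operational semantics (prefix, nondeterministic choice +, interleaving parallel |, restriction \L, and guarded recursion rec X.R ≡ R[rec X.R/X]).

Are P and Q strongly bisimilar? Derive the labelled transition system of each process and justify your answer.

P ~ Q

Reachable graph of P (14 states):
  s0 = (c.(0 | 0) + d.(0 | 0)) | b.b.(0 + 0) + a.(0\{a} + b.0) | b.b.0\{b} → ··a··> s1, ··b··> s2, ··b··> s3, ··c··> s4, ··d··> s4
  s1 = (0\{a} + b.0) | b.b.0\{b} → ··b··> s5, ··b··> s6
  s2 = (c.(0 | 0) + d.(0 | 0)) | b.(0 + 0) → ··b··> s7, ··c··> s8, ··d··> s8
  s3 = a.(0\{a} + b.0) | b.0\{b} → ··a··> s5, ··b··> s9
  s4 = 0 | 0 | b.b.(0 + 0) → ··b··> s8
  s5 = (0\{a} + b.0) | b.0\{b} → ··b··> s10, ··b··> s11
  s6 = 0 | b.b.0\{b} → ··b··> s11
  s7 = (c.(0 | 0) + d.(0 | 0)) | (0 + 0) → ··c··> s12, ··d··> s12
  s8 = 0 | 0 | b.(0 + 0) → ··b··> s12
  s9 = a.(0\{a} + b.0) | 0\{b} → ··a··> s10
  s10 = (0\{a} + b.0) | 0\{b} → ··b··> s13
  s11 = 0 | b.0\{b} → ··b··> s13
  s12 = 0 | 0 | (0 + 0) → deadlocked
  s13 = 0 | 0\{b} → deadlocked
Reachable graph of Q (14 states):
  t0 = (c.(0 | 0) + 0 + d.(0 | 0)) | b.b.(0 + 0) + a.(0\{a} + b.0) | b.b.0\{b} → ··a··> t1, ··b··> t2, ··b··> t3, ··c··> t4, ··d··> t4
  t1 = (0\{a} + b.0) | b.b.0\{b} → ··b··> t5, ··b··> t6
  t2 = (c.(0 | 0) + 0 + d.(0 | 0)) | b.(0 + 0) → ··b··> t7, ··c··> t8, ··d··> t8
  t3 = a.(0\{a} + b.0) | b.0\{b} → ··a··> t5, ··b··> t9
  t4 = 0 | 0 | b.b.(0 + 0) → ··b··> t8
  t5 = (0\{a} + b.0) | b.0\{b} → ··b··> t10, ··b··> t11
  t6 = 0 | b.b.0\{b} → ··b··> t11
  t7 = (c.(0 | 0) + 0 + d.(0 | 0)) | (0 + 0) → ··c··> t12, ··d··> t12
  t8 = 0 | 0 | b.(0 + 0) → ··b··> t12
  t9 = a.(0\{a} + b.0) | 0\{b} → ··a··> t10
  t10 = (0\{a} + b.0) | 0\{b} → ··b··> t13
  t11 = 0 | b.0\{b} → ··b··> t13
  t12 = 0 | 0 | (0 + 0) → deadlocked
  t13 = 0 | 0\{b} → deadlocked
Bisimilarity quotient blocks:
  B0 = {s0, t0}
  B1 = {s1, t1}
  B2 = {s4, s5, s6, t4, t5, t6}
  B3 = {s10, s11, s8, t10, t11, t8}
  B4 = {s12, s13, t12, t13}
  B5 = {s3, t3}
  B6 = {s9, t9}
  B7 = {s2, t2}
  B8 = {s7, t7}
s0 ∈ B0, t0 ∈ B0 → same block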